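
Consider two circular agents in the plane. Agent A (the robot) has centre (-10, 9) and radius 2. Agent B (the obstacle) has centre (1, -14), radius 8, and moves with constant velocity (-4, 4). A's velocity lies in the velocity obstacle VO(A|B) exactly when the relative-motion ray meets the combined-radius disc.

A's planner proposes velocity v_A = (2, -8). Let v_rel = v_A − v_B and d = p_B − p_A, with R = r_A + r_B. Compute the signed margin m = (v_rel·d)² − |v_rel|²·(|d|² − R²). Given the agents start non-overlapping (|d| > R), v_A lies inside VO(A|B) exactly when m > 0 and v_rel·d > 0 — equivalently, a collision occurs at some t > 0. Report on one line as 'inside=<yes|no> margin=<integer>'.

d = (11, -23),  |d|² = 650;  R = 2+8 = 10,  c = 650−10² = 550
v_rel = (6, -12),  |v_rel|² = 180;  v_rel·d = (6)·(11) + (-12)·(-23) = 342
180·t² − 684·t + 550 = 0  ⇒  m = 342² − 180·550 = 17964
m = 17964 > 0,  v_rel·d = 342 > 0  ⇒  inside

inside=yes margin=17964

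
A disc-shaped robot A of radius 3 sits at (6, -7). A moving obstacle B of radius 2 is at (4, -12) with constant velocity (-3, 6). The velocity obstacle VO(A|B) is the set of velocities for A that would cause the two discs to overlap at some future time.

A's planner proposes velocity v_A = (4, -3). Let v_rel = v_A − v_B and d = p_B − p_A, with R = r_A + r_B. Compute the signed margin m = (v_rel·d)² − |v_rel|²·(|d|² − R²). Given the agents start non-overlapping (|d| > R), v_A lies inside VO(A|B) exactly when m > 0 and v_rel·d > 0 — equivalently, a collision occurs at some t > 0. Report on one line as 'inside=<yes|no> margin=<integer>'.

d = (-2, -5),  |d|² = 29;  R = 3+2 = 5,  c = 29−5² = 4
v_rel = (7, -9),  |v_rel|² = 130;  v_rel·d = (7)·(-2) + (-9)·(-5) = 31
130·t² − 62·t + 4 = 0  ⇒  m = 31² − 130·4 = 441
m = 441 > 0,  v_rel·d = 31 > 0  ⇒  inside

inside=yes margin=441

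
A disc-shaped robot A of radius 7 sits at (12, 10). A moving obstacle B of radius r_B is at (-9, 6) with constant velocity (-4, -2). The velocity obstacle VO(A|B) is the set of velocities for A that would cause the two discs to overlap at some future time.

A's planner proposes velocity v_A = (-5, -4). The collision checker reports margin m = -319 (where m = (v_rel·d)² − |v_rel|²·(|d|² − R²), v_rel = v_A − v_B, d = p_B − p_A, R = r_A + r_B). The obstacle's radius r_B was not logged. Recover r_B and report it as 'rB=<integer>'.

m = -319
d = (-21, -4);  v_rel = (-1, -2),  |v_rel|² = 5
v_rel×d = (-1)·(-4) − (-2)·(-21) = -38
since m = R²·5 − (-38)²:  R² = (1444 + -319) / 5 = 225
R = √225 = 15  ⇒  r_B = 15 − 7 = 8

rB=8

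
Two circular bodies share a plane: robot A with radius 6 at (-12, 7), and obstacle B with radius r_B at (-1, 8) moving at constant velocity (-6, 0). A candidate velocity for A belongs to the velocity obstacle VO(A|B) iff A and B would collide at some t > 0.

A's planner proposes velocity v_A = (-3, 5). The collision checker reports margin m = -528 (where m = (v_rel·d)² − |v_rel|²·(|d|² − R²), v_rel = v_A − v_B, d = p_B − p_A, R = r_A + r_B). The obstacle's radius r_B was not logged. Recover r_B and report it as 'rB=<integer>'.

m = -528
d = (11, 1);  v_rel = (3, 5),  |v_rel|² = 34
v_rel×d = (3)·(1) − (5)·(11) = -52
since m = R²·34 − (-52)²:  R² = (2704 + -528) / 34 = 64
R = √64 = 8  ⇒  r_B = 8 − 6 = 2

rB=2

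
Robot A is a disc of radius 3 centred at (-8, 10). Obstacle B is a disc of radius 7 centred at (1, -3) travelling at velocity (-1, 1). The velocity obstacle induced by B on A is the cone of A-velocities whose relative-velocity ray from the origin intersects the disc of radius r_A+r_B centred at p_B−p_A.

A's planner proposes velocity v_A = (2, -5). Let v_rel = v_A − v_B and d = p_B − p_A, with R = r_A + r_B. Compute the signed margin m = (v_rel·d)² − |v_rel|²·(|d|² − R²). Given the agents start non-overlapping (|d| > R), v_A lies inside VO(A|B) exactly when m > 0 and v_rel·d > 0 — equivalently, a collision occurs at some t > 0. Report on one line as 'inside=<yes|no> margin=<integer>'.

d = (9, -13),  |d|² = 250;  R = 3+7 = 10,  c = 250−10² = 150
v_rel = (3, -6),  |v_rel|² = 45;  v_rel·d = (3)·(9) + (-6)·(-13) = 105
45·t² − 210·t + 150 = 0  ⇒  m = 105² − 45·150 = 4275
m = 4275 > 0,  v_rel·d = 105 > 0  ⇒  inside

inside=yes margin=4275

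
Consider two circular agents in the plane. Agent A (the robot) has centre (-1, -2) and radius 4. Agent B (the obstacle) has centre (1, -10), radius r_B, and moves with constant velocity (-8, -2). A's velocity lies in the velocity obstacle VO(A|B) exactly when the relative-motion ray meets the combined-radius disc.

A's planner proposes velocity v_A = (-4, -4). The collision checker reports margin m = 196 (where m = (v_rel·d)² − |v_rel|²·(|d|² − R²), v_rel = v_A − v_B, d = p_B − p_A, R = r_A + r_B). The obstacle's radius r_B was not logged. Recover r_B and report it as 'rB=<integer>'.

m = 196
d = (2, -8);  v_rel = (4, -2),  |v_rel|² = 20
v_rel×d = (4)·(-8) − (-2)·(2) = -28
since m = R²·20 − (-28)²:  R² = (784 + 196) / 20 = 49
R = √49 = 7  ⇒  r_B = 7 − 4 = 3

rB=3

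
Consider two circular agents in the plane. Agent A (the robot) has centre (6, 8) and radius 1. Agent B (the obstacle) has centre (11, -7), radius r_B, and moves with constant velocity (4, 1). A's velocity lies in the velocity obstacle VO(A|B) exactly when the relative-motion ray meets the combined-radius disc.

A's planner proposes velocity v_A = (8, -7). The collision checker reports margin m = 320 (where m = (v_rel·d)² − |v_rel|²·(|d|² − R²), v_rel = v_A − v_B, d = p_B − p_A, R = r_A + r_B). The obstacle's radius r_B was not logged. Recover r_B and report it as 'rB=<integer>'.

m = 320
d = (5, -15);  v_rel = (4, -8),  |v_rel|² = 80
v_rel×d = (4)·(-15) − (-8)·(5) = -20
since m = R²·80 − (-20)²:  R² = (400 + 320) / 80 = 9
R = √9 = 3  ⇒  r_B = 3 − 1 = 2

rB=2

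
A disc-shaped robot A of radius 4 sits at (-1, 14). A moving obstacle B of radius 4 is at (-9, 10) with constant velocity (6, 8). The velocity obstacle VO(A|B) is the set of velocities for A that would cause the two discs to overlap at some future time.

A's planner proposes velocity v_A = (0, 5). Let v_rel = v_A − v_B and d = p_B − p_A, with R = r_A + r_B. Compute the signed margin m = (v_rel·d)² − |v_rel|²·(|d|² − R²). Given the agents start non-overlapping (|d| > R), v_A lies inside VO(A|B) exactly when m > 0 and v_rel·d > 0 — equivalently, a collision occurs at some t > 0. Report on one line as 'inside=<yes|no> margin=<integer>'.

d = (-8, -4),  |d|² = 80;  R = 4+4 = 8,  c = 80−8² = 16
v_rel = (-6, -3),  |v_rel|² = 45;  v_rel·d = (-6)·(-8) + (-3)·(-4) = 60
45·t² − 120·t + 16 = 0  ⇒  m = 60² − 45·16 = 2880
m = 2880 > 0,  v_rel·d = 60 > 0  ⇒  inside

inside=yes margin=2880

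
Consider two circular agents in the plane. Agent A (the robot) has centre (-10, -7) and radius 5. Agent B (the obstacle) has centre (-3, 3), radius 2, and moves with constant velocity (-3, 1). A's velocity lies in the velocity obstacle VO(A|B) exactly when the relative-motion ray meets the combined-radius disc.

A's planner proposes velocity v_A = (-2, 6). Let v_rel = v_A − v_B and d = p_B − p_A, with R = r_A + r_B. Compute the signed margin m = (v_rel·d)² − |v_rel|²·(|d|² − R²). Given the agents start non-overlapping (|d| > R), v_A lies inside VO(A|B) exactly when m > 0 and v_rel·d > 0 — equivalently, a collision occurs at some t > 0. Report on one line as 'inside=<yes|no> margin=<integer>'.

d = (7, 10),  |d|² = 149;  R = 5+2 = 7,  c = 149−7² = 100
v_rel = (1, 5),  |v_rel|² = 26;  v_rel·d = (1)·(7) + (5)·(10) = 57
26·t² − 114·t + 100 = 0  ⇒  m = 57² − 26·100 = 649
m = 649 > 0,  v_rel·d = 57 > 0  ⇒  inside

inside=yes margin=649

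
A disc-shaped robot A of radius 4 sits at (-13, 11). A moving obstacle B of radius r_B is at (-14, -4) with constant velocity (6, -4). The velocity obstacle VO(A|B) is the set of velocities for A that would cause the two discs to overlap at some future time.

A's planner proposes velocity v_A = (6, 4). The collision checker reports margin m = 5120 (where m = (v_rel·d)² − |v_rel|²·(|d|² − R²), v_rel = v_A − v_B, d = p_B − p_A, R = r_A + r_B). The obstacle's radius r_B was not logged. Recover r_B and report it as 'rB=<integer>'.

m = 5120
d = (-1, -15);  v_rel = (0, 8),  |v_rel|² = 64
v_rel×d = (0)·(-15) − (8)·(-1) = 8
since m = R²·64 − 8²:  R² = (64 + 5120) / 64 = 81
R = √81 = 9  ⇒  r_B = 9 − 4 = 5

rB=5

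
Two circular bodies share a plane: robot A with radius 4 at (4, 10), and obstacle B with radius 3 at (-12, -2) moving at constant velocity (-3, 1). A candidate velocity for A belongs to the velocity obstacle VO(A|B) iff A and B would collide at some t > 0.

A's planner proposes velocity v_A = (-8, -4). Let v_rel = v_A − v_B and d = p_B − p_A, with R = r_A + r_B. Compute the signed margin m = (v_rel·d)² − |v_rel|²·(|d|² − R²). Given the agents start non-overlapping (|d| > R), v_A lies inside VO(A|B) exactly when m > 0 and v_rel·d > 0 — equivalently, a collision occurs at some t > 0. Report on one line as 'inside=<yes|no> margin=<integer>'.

d = (-16, -12),  |d|² = 400;  R = 4+3 = 7,  c = 400−7² = 351
v_rel = (-5, -5),  |v_rel|² = 50;  v_rel·d = (-5)·(-16) + (-5)·(-12) = 140
50·t² − 280·t + 351 = 0  ⇒  m = 140² − 50·351 = 2050
m = 2050 > 0,  v_rel·d = 140 > 0  ⇒  inside

inside=yes margin=2050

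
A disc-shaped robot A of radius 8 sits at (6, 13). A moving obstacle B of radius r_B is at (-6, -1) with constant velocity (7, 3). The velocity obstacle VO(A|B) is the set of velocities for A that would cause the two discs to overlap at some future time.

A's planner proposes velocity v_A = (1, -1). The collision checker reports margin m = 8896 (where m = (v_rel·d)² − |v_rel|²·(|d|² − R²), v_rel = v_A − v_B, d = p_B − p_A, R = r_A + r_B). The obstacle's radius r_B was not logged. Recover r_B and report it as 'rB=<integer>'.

m = 8896
d = (-12, -14);  v_rel = (-6, -4),  |v_rel|² = 52
v_rel×d = (-6)·(-14) − (-4)·(-12) = 36
since m = R²·52 − 36²:  R² = (1296 + 8896) / 52 = 196
R = √196 = 14  ⇒  r_B = 14 − 8 = 6

rB=6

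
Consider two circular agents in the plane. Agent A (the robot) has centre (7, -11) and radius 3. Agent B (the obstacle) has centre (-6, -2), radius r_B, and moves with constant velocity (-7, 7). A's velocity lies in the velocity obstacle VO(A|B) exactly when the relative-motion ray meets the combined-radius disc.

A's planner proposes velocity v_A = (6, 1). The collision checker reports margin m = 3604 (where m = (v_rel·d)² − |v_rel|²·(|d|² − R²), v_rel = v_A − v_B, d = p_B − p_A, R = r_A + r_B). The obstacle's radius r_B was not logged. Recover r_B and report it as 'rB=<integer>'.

m = 3604
d = (-13, 9);  v_rel = (13, -6),  |v_rel|² = 205
v_rel×d = (13)·(9) − (-6)·(-13) = 39
since m = R²·205 − 39²:  R² = (1521 + 3604) / 205 = 25
R = √25 = 5  ⇒  r_B = 5 − 3 = 2

rB=2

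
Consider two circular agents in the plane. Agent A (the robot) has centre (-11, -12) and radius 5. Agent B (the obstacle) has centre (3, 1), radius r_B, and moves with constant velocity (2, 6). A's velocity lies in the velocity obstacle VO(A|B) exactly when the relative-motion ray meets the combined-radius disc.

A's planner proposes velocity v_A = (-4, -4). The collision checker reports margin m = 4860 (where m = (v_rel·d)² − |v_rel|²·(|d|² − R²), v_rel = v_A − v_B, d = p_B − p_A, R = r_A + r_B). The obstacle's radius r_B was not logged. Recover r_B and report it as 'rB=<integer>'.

m = 4860
d = (14, 13);  v_rel = (-6, -10),  |v_rel|² = 136
v_rel×d = (-6)·(13) − (-10)·(14) = 62
since m = R²·136 − 62²:  R² = (3844 + 4860) / 136 = 64
R = √64 = 8  ⇒  r_B = 8 − 5 = 3

rB=3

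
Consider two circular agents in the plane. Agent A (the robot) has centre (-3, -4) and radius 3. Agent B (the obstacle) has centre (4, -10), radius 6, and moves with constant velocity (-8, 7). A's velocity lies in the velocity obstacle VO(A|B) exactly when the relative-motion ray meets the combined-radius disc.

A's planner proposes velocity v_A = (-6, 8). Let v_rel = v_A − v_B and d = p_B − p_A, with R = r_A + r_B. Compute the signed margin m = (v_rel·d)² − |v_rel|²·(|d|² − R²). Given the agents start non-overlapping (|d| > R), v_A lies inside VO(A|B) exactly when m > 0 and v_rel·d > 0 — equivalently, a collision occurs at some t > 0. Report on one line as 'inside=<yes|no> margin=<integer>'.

d = (7, -6),  |d|² = 85;  R = 3+6 = 9,  c = 85−9² = 4
v_rel = (2, 1),  |v_rel|² = 5;  v_rel·d = (2)·(7) + (1)·(-6) = 8
5·t² − 16·t + 4 = 0  ⇒  m = 8² − 5·4 = 44
m = 44 > 0,  v_rel·d = 8 > 0  ⇒  inside

inside=yes margin=44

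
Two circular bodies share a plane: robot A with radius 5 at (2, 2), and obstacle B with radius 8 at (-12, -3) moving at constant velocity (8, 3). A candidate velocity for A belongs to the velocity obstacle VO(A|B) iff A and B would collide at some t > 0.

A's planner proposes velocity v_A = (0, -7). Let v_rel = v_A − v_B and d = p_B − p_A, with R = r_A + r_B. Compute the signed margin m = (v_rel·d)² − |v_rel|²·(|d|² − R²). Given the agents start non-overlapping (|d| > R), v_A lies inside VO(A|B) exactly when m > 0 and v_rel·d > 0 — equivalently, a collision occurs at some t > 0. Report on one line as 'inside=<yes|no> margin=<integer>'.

d = (-14, -5),  |d|² = 221;  R = 5+8 = 13,  c = 221−13² = 52
v_rel = (-8, -10),  |v_rel|² = 164;  v_rel·d = (-8)·(-14) + (-10)·(-5) = 162
164·t² − 324·t + 52 = 0  ⇒  m = 162² − 164·52 = 17716
m = 17716 > 0,  v_rel·d = 162 > 0  ⇒  inside

inside=yes margin=17716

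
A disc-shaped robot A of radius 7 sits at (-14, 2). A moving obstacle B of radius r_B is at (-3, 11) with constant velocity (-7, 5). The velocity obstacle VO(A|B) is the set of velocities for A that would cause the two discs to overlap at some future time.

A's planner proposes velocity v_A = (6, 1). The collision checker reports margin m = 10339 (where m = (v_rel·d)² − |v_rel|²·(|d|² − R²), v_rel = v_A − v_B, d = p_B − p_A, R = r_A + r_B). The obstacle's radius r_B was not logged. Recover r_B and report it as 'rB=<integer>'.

m = 10339
d = (11, 9);  v_rel = (13, -4),  |v_rel|² = 185
v_rel×d = (13)·(9) − (-4)·(11) = 161
since m = R²·185 − 161²:  R² = (25921 + 10339) / 185 = 196
R = √196 = 14  ⇒  r_B = 14 − 7 = 7

rB=7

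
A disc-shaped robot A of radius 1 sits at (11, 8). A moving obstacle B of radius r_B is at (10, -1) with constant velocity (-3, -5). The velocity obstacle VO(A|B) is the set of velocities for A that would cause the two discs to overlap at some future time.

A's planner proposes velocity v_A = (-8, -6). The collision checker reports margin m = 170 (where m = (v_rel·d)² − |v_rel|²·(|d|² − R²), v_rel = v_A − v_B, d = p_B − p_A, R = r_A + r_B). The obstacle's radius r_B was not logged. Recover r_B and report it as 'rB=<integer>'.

m = 170
d = (-1, -9);  v_rel = (-5, -1),  |v_rel|² = 26
v_rel×d = (-5)·(-9) − (-1)·(-1) = 44
since m = R²·26 − 44²:  R² = (1936 + 170) / 26 = 81
R = √81 = 9  ⇒  r_B = 9 − 1 = 8

rB=8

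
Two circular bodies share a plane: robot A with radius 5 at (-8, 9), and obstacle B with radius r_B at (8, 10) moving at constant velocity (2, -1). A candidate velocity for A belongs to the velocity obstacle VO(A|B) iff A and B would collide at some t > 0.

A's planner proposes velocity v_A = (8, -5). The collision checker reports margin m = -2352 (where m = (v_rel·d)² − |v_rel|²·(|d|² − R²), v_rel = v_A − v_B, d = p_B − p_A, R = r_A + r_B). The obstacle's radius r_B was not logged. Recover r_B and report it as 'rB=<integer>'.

m = -2352
d = (16, 1);  v_rel = (6, -4),  |v_rel|² = 52
v_rel×d = (6)·(1) − (-4)·(16) = 70
since m = R²·52 − 70²:  R² = (4900 + -2352) / 52 = 49
R = √49 = 7  ⇒  r_B = 7 − 5 = 2

rB=2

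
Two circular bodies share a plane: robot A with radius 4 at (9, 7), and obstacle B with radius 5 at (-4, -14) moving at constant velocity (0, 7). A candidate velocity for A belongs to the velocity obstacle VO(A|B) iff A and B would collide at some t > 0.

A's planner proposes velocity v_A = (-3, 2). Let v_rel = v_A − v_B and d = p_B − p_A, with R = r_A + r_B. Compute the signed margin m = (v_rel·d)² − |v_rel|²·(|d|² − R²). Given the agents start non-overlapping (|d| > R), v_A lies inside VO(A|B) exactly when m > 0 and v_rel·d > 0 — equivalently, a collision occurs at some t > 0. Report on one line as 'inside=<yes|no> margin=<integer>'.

d = (-13, -21),  |d|² = 610;  R = 4+5 = 9,  c = 610−9² = 529
v_rel = (-3, -5),  |v_rel|² = 34;  v_rel·d = (-3)·(-13) + (-5)·(-21) = 144
34·t² − 288·t + 529 = 0  ⇒  m = 144² − 34·529 = 2750
m = 2750 > 0,  v_rel·d = 144 > 0  ⇒  inside

inside=yes margin=2750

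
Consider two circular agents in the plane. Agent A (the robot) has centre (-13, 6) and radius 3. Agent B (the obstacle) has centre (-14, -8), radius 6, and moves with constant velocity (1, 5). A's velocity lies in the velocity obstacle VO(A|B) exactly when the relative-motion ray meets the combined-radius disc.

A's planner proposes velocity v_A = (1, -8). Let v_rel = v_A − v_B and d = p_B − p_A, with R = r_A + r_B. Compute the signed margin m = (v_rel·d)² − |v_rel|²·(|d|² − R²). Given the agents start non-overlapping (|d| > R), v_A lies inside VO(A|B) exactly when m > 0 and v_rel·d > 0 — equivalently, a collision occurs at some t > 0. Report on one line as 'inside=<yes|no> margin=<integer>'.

d = (-1, -14),  |d|² = 197;  R = 3+6 = 9,  c = 197−9² = 116
v_rel = (0, -13),  |v_rel|² = 169;  v_rel·d = (0)·(-1) + (-13)·(-14) = 182
169·t² − 364·t + 116 = 0  ⇒  m = 182² − 169·116 = 13520
m = 13520 > 0,  v_rel·d = 182 > 0  ⇒  inside

inside=yes margin=13520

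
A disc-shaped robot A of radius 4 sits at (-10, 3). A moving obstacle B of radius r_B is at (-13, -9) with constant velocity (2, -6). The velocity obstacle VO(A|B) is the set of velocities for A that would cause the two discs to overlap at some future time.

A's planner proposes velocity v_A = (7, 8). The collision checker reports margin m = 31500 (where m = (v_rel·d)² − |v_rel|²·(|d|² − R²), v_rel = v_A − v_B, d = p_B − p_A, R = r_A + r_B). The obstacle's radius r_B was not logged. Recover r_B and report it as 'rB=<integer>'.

m = 31500
d = (-3, -12);  v_rel = (5, 14),  |v_rel|² = 221
v_rel×d = (5)·(-12) − (14)·(-3) = -18
since m = R²·221 − (-18)²:  R² = (324 + 31500) / 221 = 144
R = √144 = 12  ⇒  r_B = 12 − 4 = 8

rB=8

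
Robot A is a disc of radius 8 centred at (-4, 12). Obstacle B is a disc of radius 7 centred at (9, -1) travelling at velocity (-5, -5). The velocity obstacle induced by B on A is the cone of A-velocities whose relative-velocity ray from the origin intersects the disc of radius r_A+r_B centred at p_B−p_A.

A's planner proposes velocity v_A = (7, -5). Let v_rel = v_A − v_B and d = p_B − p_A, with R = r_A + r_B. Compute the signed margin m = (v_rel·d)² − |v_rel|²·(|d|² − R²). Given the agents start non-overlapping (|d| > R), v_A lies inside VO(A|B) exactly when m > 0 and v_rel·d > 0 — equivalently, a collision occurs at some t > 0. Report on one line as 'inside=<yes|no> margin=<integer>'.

d = (13, -13),  |d|² = 338;  R = 8+7 = 15,  c = 338−15² = 113
v_rel = (12, 0),  |v_rel|² = 144;  v_rel·d = (12)·(13) + (0)·(-13) = 156
144·t² − 312·t + 113 = 0  ⇒  m = 156² − 144·113 = 8064
m = 8064 > 0,  v_rel·d = 156 > 0  ⇒  inside

inside=yes margin=8064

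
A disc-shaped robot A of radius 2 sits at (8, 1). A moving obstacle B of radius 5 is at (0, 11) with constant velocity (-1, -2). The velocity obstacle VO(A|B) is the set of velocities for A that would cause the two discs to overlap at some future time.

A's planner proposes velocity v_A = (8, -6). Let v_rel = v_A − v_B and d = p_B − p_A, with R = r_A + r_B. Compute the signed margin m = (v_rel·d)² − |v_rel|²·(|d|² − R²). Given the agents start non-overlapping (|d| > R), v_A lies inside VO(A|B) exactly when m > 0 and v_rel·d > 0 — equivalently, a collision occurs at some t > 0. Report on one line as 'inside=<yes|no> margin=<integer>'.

d = (-8, 10),  |d|² = 164;  R = 2+5 = 7,  c = 164−7² = 115
v_rel = (9, -4),  |v_rel|² = 97;  v_rel·d = (9)·(-8) + (-4)·(10) = -112
97·t² + 224·t + 115 = 0  ⇒  m = (-112)² − 97·115 = 1389
m = 1389 > 0,  v_rel·d = -112 < 0  ⇒  outside

inside=no margin=1389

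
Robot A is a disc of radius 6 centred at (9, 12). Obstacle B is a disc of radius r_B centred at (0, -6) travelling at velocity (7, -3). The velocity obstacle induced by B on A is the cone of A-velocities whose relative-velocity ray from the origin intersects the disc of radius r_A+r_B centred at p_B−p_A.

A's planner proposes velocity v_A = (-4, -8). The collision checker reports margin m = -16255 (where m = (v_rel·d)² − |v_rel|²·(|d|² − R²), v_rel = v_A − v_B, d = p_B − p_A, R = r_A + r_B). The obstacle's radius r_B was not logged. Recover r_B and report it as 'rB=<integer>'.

m = -16255
d = (-9, -18);  v_rel = (-11, -5),  |v_rel|² = 146
v_rel×d = (-11)·(-18) − (-5)·(-9) = 153
since m = R²·146 − 153²:  R² = (23409 + -16255) / 146 = 49
R = √49 = 7  ⇒  r_B = 7 − 6 = 1

rB=1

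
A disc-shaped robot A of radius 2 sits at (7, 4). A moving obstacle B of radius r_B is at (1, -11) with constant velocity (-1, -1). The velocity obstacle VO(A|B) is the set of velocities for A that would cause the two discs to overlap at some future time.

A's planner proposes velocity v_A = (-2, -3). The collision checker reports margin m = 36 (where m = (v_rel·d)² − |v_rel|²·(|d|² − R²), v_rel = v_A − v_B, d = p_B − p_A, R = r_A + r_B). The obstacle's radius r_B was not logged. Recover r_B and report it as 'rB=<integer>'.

m = 36
d = (-6, -15);  v_rel = (-1, -2),  |v_rel|² = 5
v_rel×d = (-1)·(-15) − (-2)·(-6) = 3
since m = R²·5 − 3²:  R² = (9 + 36) / 5 = 9
R = √9 = 3  ⇒  r_B = 3 − 2 = 1

rB=1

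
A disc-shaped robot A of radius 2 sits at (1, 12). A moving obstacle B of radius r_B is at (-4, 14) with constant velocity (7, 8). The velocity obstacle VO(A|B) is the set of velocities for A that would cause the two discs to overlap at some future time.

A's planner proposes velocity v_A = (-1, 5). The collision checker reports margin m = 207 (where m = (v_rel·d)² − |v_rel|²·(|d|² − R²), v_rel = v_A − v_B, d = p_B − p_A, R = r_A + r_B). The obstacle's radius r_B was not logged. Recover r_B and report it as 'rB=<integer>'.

m = 207
d = (-5, 2);  v_rel = (-8, -3),  |v_rel|² = 73
v_rel×d = (-8)·(2) − (-3)·(-5) = -31
since m = R²·73 − (-31)²:  R² = (961 + 207) / 73 = 16
R = √16 = 4  ⇒  r_B = 4 − 2 = 2

rB=2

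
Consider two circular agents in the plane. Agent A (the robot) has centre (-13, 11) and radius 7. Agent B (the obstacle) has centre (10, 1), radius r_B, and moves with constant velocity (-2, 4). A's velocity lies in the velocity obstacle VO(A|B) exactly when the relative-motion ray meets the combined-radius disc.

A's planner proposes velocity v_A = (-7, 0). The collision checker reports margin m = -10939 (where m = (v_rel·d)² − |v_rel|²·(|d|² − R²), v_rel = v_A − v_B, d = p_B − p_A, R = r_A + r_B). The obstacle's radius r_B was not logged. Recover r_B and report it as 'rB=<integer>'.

m = -10939
d = (23, -10);  v_rel = (-5, -4),  |v_rel|² = 41
v_rel×d = (-5)·(-10) − (-4)·(23) = 142
since m = R²·41 − 142²:  R² = (20164 + -10939) / 41 = 225
R = √225 = 15  ⇒  r_B = 15 − 7 = 8

rB=8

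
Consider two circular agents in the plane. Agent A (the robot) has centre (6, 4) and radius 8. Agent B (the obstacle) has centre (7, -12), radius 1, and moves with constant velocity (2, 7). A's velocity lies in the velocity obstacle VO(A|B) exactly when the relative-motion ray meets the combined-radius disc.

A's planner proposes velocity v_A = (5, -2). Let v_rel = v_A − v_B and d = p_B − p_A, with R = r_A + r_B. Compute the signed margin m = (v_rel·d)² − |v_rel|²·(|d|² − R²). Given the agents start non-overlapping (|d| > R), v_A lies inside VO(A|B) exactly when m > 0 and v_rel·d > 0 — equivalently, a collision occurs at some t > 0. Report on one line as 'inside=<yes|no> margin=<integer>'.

d = (1, -16),  |d|² = 257;  R = 8+1 = 9,  c = 257−9² = 176
v_rel = (3, -9),  |v_rel|² = 90;  v_rel·d = (3)·(1) + (-9)·(-16) = 147
90·t² − 294·t + 176 = 0  ⇒  m = 147² − 90·176 = 5769
m = 5769 > 0,  v_rel·d = 147 > 0  ⇒  inside

inside=yes margin=5769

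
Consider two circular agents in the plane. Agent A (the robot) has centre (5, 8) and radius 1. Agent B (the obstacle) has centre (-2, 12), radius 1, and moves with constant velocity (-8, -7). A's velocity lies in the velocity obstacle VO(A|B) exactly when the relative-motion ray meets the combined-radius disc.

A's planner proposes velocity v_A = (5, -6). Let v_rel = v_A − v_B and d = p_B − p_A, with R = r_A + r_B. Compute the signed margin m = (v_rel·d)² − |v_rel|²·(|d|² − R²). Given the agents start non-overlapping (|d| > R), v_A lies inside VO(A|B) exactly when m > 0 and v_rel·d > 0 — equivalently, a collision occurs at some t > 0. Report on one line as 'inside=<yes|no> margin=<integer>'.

d = (-7, 4),  |d|² = 65;  R = 1+1 = 2,  c = 65−2² = 61
v_rel = (13, 1),  |v_rel|² = 170;  v_rel·d = (13)·(-7) + (1)·(4) = -87
170·t² + 174·t + 61 = 0  ⇒  m = (-87)² − 170·61 = -2801
m = -2801 < 0,  v_rel·d = -87 < 0  ⇒  outside

inside=no margin=-2801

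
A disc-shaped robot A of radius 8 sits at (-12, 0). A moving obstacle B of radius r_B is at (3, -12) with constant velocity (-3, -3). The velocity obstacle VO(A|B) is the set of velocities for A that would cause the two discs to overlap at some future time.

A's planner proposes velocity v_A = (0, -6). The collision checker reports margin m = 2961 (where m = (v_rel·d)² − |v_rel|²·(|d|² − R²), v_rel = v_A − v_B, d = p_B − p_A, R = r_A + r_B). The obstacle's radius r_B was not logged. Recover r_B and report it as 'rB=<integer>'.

m = 2961
d = (15, -12);  v_rel = (3, -3),  |v_rel|² = 18
v_rel×d = (3)·(-12) − (-3)·(15) = 9
since m = R²·18 − 9²:  R² = (81 + 2961) / 18 = 169
R = √169 = 13  ⇒  r_B = 13 − 8 = 5

rB=5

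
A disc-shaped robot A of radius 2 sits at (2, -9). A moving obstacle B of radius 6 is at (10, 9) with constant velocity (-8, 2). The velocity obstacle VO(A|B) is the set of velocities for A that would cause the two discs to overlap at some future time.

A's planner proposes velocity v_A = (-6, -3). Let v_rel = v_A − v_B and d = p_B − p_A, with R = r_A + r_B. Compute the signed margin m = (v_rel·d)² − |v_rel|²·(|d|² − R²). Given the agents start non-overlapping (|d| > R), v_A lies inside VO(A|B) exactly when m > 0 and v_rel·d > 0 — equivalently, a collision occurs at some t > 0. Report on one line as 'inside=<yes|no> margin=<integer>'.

d = (8, 18),  |d|² = 388;  R = 2+6 = 8,  c = 388−8² = 324
v_rel = (2, -5),  |v_rel|² = 29;  v_rel·d = (2)·(8) + (-5)·(18) = -74
29·t² + 148·t + 324 = 0  ⇒  m = (-74)² − 29·324 = -3920
m = -3920 < 0,  v_rel·d = -74 < 0  ⇒  outside

inside=no margin=-3920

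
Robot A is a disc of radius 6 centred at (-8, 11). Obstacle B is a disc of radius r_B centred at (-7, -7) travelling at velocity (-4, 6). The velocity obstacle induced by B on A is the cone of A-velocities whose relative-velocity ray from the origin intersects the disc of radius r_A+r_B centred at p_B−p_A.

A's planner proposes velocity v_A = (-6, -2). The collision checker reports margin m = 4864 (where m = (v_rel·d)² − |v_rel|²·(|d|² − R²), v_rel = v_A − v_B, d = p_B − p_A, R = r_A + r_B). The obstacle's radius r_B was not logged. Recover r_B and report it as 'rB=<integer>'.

m = 4864
d = (1, -18);  v_rel = (-2, -8),  |v_rel|² = 68
v_rel×d = (-2)·(-18) − (-8)·(1) = 44
since m = R²·68 − 44²:  R² = (1936 + 4864) / 68 = 100
R = √100 = 10  ⇒  r_B = 10 − 6 = 4

rB=4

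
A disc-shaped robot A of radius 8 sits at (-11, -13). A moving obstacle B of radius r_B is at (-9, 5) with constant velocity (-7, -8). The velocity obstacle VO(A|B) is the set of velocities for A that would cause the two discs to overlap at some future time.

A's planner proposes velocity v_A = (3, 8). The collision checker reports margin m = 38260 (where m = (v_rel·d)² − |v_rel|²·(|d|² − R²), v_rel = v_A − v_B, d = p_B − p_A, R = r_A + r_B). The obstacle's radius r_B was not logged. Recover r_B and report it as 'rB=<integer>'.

m = 38260
d = (2, 18);  v_rel = (10, 16),  |v_rel|² = 356
v_rel×d = (10)·(18) − (16)·(2) = 148
since m = R²·356 − 148²:  R² = (21904 + 38260) / 356 = 169
R = √169 = 13  ⇒  r_B = 13 − 8 = 5

rB=5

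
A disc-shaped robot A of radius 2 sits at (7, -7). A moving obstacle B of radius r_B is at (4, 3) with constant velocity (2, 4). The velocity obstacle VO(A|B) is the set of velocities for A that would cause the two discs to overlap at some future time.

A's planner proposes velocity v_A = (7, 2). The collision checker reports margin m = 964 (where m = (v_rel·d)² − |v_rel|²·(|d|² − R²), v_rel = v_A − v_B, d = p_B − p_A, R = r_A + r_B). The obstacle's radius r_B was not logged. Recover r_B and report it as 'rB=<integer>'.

m = 964
d = (-3, 10);  v_rel = (5, -2),  |v_rel|² = 29
v_rel×d = (5)·(10) − (-2)·(-3) = 44
since m = R²·29 − 44²:  R² = (1936 + 964) / 29 = 100
R = √100 = 10  ⇒  r_B = 10 − 2 = 8

rB=8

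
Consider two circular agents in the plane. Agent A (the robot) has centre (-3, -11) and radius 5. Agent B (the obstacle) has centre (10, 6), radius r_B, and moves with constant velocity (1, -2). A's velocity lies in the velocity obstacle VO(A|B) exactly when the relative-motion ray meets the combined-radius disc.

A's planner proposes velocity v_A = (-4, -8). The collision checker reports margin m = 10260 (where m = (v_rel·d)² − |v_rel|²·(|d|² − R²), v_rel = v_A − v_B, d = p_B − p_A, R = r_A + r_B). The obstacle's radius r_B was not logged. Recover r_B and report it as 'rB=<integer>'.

m = 10260
d = (13, 17);  v_rel = (-5, -6),  |v_rel|² = 61
v_rel×d = (-5)·(17) − (-6)·(13) = -7
since m = R²·61 − (-7)²:  R² = (49 + 10260) / 61 = 169
R = √169 = 13  ⇒  r_B = 13 − 5 = 8

rB=8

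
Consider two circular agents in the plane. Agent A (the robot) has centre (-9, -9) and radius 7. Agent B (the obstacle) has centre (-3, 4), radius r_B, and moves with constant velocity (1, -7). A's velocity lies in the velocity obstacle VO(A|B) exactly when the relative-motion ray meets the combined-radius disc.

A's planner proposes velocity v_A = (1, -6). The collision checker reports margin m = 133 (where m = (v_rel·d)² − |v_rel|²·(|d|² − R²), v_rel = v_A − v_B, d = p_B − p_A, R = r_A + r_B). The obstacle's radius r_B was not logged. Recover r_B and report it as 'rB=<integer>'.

m = 133
d = (6, 13);  v_rel = (0, 1),  |v_rel|² = 1
v_rel×d = (0)·(13) − (1)·(6) = -6
since m = R²·1 − (-6)²:  R² = (36 + 133) / 1 = 169
R = √169 = 13  ⇒  r_B = 13 − 7 = 6

rB=6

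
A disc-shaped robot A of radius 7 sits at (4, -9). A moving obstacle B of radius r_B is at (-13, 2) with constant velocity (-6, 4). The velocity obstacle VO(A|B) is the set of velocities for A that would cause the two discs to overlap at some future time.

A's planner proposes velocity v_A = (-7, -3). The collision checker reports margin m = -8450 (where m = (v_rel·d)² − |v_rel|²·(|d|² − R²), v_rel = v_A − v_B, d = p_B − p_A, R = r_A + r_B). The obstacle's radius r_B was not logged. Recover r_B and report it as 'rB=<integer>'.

m = -8450
d = (-17, 11);  v_rel = (-1, -7),  |v_rel|² = 50
v_rel×d = (-1)·(11) − (-7)·(-17) = -130
since m = R²·50 − (-130)²:  R² = (16900 + -8450) / 50 = 169
R = √169 = 13  ⇒  r_B = 13 − 7 = 6

rB=6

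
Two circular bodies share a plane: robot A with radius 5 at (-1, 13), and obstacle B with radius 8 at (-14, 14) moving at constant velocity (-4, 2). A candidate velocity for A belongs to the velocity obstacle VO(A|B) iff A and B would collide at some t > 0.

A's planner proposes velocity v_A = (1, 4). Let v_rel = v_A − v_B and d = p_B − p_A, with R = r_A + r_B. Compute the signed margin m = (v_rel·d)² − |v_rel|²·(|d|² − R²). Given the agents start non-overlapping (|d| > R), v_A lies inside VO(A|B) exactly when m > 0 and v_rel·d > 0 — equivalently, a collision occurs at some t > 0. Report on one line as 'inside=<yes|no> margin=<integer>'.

d = (-13, 1),  |d|² = 170;  R = 5+8 = 13,  c = 170−13² = 1
v_rel = (5, 2),  |v_rel|² = 29;  v_rel·d = (5)·(-13) + (2)·(1) = -63
29·t² + 126·t + 1 = 0  ⇒  m = (-63)² − 29·1 = 3940
m = 3940 > 0,  v_rel·d = -63 < 0  ⇒  outside

inside=no margin=3940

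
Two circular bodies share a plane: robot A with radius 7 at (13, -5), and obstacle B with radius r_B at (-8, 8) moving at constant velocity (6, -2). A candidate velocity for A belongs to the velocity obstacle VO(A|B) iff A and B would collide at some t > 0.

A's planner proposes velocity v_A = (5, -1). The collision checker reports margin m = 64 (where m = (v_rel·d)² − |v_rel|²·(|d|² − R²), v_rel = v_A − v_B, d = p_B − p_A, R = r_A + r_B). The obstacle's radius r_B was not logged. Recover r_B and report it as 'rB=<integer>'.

m = 64
d = (-21, 13);  v_rel = (-1, 1),  |v_rel|² = 2
v_rel×d = (-1)·(13) − (1)·(-21) = 8
since m = R²·2 − 8²:  R² = (64 + 64) / 2 = 64
R = √64 = 8  ⇒  r_B = 8 − 7 = 1

rB=1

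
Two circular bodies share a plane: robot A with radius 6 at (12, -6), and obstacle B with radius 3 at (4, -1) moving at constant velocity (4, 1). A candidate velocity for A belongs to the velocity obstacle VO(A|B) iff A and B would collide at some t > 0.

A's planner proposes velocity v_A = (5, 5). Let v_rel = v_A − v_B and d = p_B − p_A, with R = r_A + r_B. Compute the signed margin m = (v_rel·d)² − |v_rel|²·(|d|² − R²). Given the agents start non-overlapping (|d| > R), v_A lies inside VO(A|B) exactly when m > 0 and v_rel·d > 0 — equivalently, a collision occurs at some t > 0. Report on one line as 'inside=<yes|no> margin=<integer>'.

d = (-8, 5),  |d|² = 89;  R = 6+3 = 9,  c = 89−9² = 8
v_rel = (1, 4),  |v_rel|² = 17;  v_rel·d = (1)·(-8) + (4)·(5) = 12
17·t² − 24·t + 8 = 0  ⇒  m = 12² − 17·8 = 8
m = 8 > 0,  v_rel·d = 12 > 0  ⇒  inside

inside=yes margin=8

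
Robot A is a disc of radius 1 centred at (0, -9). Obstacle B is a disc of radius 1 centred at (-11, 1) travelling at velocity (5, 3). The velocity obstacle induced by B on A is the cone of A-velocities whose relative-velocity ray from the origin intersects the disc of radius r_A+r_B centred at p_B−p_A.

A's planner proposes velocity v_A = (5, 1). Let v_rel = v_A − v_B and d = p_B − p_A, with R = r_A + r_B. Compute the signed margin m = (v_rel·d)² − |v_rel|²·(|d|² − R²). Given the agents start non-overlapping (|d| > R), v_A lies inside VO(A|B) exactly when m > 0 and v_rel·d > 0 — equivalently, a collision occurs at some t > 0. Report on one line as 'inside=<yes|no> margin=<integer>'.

d = (-11, 10),  |d|² = 221;  R = 1+1 = 2,  c = 221−2² = 217
v_rel = (0, -2),  |v_rel|² = 4;  v_rel·d = (0)·(-11) + (-2)·(10) = -20
4·t² + 40·t + 217 = 0  ⇒  m = (-20)² − 4·217 = -468
m = -468 < 0,  v_rel·d = -20 < 0  ⇒  outside

inside=no margin=-468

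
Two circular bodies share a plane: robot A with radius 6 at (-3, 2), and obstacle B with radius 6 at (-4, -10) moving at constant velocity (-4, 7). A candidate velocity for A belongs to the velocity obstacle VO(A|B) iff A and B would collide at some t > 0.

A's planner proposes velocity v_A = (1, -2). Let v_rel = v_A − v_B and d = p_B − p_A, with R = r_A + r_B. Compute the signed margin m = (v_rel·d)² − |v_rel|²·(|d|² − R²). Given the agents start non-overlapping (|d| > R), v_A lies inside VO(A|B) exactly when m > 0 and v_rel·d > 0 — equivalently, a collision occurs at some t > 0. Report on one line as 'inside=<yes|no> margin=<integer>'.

d = (-1, -12),  |d|² = 145;  R = 6+6 = 12,  c = 145−12² = 1
v_rel = (5, -9),  |v_rel|² = 106;  v_rel·d = (5)·(-1) + (-9)·(-12) = 103
106·t² − 206·t + 1 = 0  ⇒  m = 103² − 106·1 = 10503
m = 10503 > 0,  v_rel·d = 103 > 0  ⇒  inside

inside=yes margin=10503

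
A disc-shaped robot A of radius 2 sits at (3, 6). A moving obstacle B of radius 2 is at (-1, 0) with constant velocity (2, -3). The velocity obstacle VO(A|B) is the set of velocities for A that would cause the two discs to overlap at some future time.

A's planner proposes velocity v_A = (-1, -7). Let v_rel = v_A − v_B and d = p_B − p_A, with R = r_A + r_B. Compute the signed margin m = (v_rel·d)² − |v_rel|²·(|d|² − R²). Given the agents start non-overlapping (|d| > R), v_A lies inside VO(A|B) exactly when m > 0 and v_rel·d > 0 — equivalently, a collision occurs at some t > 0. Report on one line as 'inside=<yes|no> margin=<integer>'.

d = (-4, -6),  |d|² = 52;  R = 2+2 = 4,  c = 52−4² = 36
v_rel = (-3, -4),  |v_rel|² = 25;  v_rel·d = (-3)·(-4) + (-4)·(-6) = 36
25·t² − 72·t + 36 = 0  ⇒  m = 36² − 25·36 = 396
m = 396 > 0,  v_rel·d = 36 > 0  ⇒  inside

inside=yes margin=396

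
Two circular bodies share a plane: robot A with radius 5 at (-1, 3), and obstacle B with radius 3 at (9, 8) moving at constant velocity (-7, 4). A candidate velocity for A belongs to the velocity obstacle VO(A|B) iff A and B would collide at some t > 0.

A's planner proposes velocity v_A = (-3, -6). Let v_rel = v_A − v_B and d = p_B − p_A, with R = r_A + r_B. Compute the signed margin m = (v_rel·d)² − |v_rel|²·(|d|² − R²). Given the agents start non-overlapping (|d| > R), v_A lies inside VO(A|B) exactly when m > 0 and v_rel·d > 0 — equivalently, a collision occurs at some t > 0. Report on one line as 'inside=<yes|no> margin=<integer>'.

d = (10, 5),  |d|² = 125;  R = 5+3 = 8,  c = 125−8² = 61
v_rel = (4, -10),  |v_rel|² = 116;  v_rel·d = (4)·(10) + (-10)·(5) = -10
116·t² + 20·t + 61 = 0  ⇒  m = (-10)² − 116·61 = -6976
m = -6976 < 0,  v_rel·d = -10 < 0  ⇒  outside

inside=no margin=-6976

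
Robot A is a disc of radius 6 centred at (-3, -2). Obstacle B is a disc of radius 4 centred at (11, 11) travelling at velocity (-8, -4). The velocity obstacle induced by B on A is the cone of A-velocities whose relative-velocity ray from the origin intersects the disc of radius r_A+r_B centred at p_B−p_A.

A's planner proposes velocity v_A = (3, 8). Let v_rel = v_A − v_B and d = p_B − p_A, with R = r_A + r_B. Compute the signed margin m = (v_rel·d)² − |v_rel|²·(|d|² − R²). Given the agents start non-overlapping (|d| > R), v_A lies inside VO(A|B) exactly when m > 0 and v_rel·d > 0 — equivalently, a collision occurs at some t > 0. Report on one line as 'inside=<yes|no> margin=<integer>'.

d = (14, 13),  |d|² = 365;  R = 6+4 = 10,  c = 365−10² = 265
v_rel = (11, 12),  |v_rel|² = 265;  v_rel·d = (11)·(14) + (12)·(13) = 310
265·t² − 620·t + 265 = 0  ⇒  m = 310² − 265·265 = 25875
m = 25875 > 0,  v_rel·d = 310 > 0  ⇒  inside

inside=yes margin=25875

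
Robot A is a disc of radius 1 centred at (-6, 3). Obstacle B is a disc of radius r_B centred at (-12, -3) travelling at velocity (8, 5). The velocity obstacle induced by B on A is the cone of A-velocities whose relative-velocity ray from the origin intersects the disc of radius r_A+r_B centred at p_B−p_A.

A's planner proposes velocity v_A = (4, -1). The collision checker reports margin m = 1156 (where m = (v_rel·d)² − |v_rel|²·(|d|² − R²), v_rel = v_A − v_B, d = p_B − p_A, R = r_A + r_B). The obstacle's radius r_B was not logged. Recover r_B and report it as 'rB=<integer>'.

m = 1156
d = (-6, -6);  v_rel = (-4, -6),  |v_rel|² = 52
v_rel×d = (-4)·(-6) − (-6)·(-6) = -12
since m = R²·52 − (-12)²:  R² = (144 + 1156) / 52 = 25
R = √25 = 5  ⇒  r_B = 5 − 1 = 4

rB=4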